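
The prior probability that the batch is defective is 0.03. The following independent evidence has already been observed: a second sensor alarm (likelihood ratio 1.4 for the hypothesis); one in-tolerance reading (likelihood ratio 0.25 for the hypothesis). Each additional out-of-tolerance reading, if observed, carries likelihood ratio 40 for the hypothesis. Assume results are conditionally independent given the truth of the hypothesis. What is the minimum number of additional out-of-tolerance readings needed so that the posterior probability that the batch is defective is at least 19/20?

3

Prior odds = 0.03/0.97 = 3/97.
Combined Bayes factor of the evidence already in hand = 1.4 × 0.25 = 0.35.
Odds after that evidence = (3/97) × 0.35 = 21/1940.
Target odds = 0.95/0.05 = 19.
Need 40ⁿ ≥ 19 ÷ (21/1940) = 36860/21.
40² = 1600 falls short of 36860/21 but 40³ = 64000 reaches it, so n = 3.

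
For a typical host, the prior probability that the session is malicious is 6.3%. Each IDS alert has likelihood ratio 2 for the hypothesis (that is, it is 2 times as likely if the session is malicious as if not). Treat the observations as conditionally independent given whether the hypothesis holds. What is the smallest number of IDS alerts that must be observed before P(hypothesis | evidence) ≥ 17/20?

7

Prior odds = 0.063/0.937 = 63/937.
Likelihood ratio per IDS alert = 2.
Target odds: 0.85 ÷ 0.15 = 17/3.
Require 2ⁿ ≥ 17/3 ÷ (63/937) = 15929/189.
2⁶ = 64 falls short of 15929/189 but 2⁷ = 128 reaches it, so n = 7.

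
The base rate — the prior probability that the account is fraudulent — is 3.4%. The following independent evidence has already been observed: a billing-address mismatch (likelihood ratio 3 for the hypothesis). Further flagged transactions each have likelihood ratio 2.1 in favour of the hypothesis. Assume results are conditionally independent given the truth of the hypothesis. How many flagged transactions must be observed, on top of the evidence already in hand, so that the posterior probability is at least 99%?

Prior odds = 0.034/0.966 = 17/483.
Bayes factor of the evidence already in hand = 3.
Odds after that evidence = (17/483) × 3 = 17/161.
Target odds = 0.99/0.01 = 99.
Need 2.1ⁿ ≥ 99 ÷ (17/161) = 15939/17.
2.1⁹ ≈794.28 falls short of 15939/17 but 2.1¹⁰ ≈1667.99 reaches it, so n = 10.

10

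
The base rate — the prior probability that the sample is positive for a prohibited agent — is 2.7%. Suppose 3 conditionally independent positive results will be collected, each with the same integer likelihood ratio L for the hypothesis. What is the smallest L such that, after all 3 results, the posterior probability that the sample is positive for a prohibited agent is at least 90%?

7

Prior odds = 0.027/0.973 = 27/973.
Target odds = 0.9/0.1 = 9.
Need L³ ≥ 9 ÷ (27/973) = 973/3.
6³ = 216 < 973/3 ≤ 343 = 7³, so L = 7.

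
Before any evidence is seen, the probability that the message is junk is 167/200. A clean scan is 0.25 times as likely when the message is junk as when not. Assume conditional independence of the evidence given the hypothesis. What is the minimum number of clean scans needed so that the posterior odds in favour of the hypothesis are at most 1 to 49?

Prior odds = 0.835/0.165 = 167/33.
Likelihood ratio per clean scan = 0.25.
Target odds = 1/49.
Require 0.25ⁿ ≤ 1/49 ÷ (167/33) = 33/8183.
0.25³ = 0.015625 is still above 33/8183 but 0.25⁴ = 0.00390625 is at or below it, so n = 4.

4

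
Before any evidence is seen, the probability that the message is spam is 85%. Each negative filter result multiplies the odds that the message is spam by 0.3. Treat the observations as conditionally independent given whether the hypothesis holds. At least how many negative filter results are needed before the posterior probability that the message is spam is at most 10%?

4

Prior odds: 0.85 ÷ 0.15 = 17/3.
Likelihood ratio per negative filter result = 0.3.
Target posterior odds = 0.1/0.9 = 1/9.
Need (17/3) × 0.3ⁿ ≤ 1/9, i.e. 0.3ⁿ ≤ 1/51.
0.3³ = 0.027 is still above 1/51 but 0.3⁴ = 0.0081 is at or below it, so n = 4.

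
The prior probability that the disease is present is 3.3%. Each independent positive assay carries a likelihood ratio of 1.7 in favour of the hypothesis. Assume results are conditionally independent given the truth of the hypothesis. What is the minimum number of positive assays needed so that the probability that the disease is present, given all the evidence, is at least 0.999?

Prior odds = 0.033/0.967 = 33/967.
Likelihood ratio per positive assay = 1.7.
Target posterior odds = 0.999/0.001 = 999.
Need (33/967) × 1.7ⁿ ≥ 999, i.e. 1.7ⁿ ≥ 322011/11.
1.7¹⁹ ≈23907.2 falls short of 322011/11 but 1.7²⁰ ≈40642.3 reaches it, so n = 20.

20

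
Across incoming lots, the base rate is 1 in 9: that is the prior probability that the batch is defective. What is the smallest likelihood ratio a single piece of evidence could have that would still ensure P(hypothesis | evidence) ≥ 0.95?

152

Prior odds = (1/9)/(8/9) = 0.125.
Target odds = 0.95/0.05 = 19.
Required Bayes factor = 19 ÷ 0.125 = 152.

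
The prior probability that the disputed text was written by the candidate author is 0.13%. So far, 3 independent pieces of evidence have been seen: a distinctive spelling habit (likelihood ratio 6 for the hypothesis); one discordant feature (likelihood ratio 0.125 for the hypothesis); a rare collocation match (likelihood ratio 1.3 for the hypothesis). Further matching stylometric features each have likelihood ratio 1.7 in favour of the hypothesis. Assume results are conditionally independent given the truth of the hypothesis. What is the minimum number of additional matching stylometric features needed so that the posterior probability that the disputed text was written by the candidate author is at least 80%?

16

Prior odds = 0.0013/0.9987 = 13/9987.
Combined Bayes factor of the evidence already in hand = 6 × 0.125 × 1.3 = 0.975.
Odds after that evidence = (13/9987) × 0.975 = 169/133160.
Target odds = 0.8/0.2 = 4.
Need 1.7ⁿ ≥ 4 ÷ (169/133160) = 532640/169.
1.7¹⁵ ≈2862.42 falls short of 532640/169 but 1.7¹⁶ ≈4866.12 reaches it, so n = 16.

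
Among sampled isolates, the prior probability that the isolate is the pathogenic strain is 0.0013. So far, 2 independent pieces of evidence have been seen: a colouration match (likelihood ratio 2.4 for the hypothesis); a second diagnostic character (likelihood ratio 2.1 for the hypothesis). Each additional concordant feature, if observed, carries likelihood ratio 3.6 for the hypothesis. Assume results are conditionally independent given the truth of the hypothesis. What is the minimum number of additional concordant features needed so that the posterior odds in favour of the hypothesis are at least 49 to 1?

Prior odds = 0.0013/0.9987 = 13/9987.
Combined Bayes factor of the evidence already in hand = 2.4 × 2.1 = 5.04.
Odds after that evidence = (13/9987) × 5.04 = 546/83225.
Target odds = 49.
Need 3.6ⁿ ≥ 49 ÷ (546/83225) = 582575/78.
3.6⁶ = 34012224/15625 falls short of 582575/78 but 3.6⁷ = 612220032/78125 reaches it, so n = 7.

7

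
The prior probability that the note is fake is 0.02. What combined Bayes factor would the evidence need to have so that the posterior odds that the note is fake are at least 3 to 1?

147

Prior odds = 0.02/0.98 = 1/49.
Target odds = 3.
Required Bayes factor = 3 ÷ (1/49) = 147.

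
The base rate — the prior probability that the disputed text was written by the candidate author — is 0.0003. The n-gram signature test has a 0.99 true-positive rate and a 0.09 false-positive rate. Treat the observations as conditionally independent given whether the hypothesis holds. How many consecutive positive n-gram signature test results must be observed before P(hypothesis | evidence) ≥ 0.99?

Prior odds: 0.0003 ÷ 0.9997 = 3/9997.
Likelihood ratio of a positive result = 0.99/0.09 = 11.
Target odds: 0.99 ÷ 0.01 = 99.
Need (3/9997) × 11ⁿ ≥ 99, i.e. 11ⁿ ≥ 329901.
11⁵ = 161051 falls short of 329901 but 11⁶ = 1771561 reaches it, so n = 6.

6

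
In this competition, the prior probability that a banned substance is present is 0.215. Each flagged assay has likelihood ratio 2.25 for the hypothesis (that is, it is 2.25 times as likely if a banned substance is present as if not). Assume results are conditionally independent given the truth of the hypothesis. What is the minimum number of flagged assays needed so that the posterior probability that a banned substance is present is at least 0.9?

5

Prior odds: 0.215 ÷ 0.785 = 43/157.
Likelihood ratio per flagged assay = 2.25.
Target odds: 0.9 ÷ 0.1 = 9.
Need (43/157) × 2.25ⁿ ≥ 9, i.e. 2.25ⁿ ≥ 1413/43.
2.25⁴ = 25.62890625 falls short of 1413/43 but 2.25⁵ = 59049/1024 reaches it, so n = 5.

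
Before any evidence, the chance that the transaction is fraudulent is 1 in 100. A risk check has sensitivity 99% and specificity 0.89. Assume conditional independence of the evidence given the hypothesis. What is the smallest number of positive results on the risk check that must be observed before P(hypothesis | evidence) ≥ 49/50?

Prior odds: 0.01 ÷ 0.99 = 1/99.
False-positive rate = 1 − 0.89 = 0.11; likelihood ratio of a positive = 0.99/0.11 = 9.
Target posterior odds = 0.98/0.02 = 49.
Need (1/99) × 9ⁿ ≥ 49, i.e. 9ⁿ ≥ 4851.
9³ = 729 falls short of 4851 but 9⁴ = 6561 reaches it, so n = 4.

4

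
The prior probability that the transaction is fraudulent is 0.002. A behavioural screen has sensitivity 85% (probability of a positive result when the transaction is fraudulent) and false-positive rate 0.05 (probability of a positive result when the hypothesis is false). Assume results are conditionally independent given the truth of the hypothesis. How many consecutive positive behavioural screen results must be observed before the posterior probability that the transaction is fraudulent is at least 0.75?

3

Prior odds = 0.002/0.998 = 1/499.
Likelihood ratio of a positive result = 0.85/0.05 = 17.
Target posterior odds = 0.75/0.25 = 3.
Need (1/499) × 17ⁿ ≥ 3, i.e. 17ⁿ ≥ 1497.
17² = 289 falls short of 1497 but 17³ = 4913 reaches it, so n = 3.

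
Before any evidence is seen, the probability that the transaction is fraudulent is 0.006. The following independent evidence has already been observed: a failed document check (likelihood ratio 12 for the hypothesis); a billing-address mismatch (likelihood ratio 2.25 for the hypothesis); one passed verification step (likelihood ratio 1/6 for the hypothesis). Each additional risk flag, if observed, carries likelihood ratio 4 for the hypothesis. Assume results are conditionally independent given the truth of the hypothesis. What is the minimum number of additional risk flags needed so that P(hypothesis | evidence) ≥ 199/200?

Prior odds = 0.006/0.994 = 3/497.
Combined Bayes factor of the evidence already in hand = 12 × 2.25 × (1/6) = 4.5.
Odds after that evidence = (3/497) × 4.5 = 27/994.
Target odds = 0.995/0.005 = 199.
Need 4ⁿ ≥ 199 ÷ (27/994) = 197806/27.
4⁶ = 4096 falls short of 197806/27 but 4⁷ = 16384 reaches it, so n = 7.

7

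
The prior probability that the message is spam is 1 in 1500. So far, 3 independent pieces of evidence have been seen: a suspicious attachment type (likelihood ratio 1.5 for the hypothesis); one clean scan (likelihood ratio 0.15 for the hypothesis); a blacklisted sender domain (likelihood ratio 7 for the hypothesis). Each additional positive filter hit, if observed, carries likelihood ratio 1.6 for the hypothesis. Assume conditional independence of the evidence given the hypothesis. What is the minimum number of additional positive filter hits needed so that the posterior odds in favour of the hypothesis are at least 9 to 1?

20

Prior odds = (1/1500)/(1499/1500) = 1/1499.
Combined Bayes factor of the evidence already in hand = 1.5 × 0.15 × 7 = 1.575.
Odds after that evidence = (1/1499) × 1.575 = 63/59960.
Target odds = 9.
Need 1.6ⁿ ≥ 9 ÷ (63/59960) = 59960/7.
1.6¹⁹ ≈7555.79 falls short of 59960/7 but 1.6²⁰ ≈12089.3 reaches it, so n = 20.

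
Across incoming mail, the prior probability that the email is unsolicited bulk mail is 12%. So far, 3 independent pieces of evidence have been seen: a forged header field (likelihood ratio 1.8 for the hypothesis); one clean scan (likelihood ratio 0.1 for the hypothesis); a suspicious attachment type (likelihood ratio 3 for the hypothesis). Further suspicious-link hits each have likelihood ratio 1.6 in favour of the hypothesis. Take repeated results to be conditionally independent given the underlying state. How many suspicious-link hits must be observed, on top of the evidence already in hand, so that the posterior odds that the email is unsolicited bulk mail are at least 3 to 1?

Prior odds = 0.12/0.88 = 3/22.
Combined Bayes factor of the evidence already in hand = 1.8 × 0.1 × 3 = 0.54.
Odds after that evidence = (3/22) × 0.54 = 81/1100.
Target odds = 3.
Need 1.6ⁿ ≥ 3 ÷ (81/1100) = 1100/27.
1.6⁷ = 2097152/78125 falls short of 1100/27 but 1.6⁸ = 16777216/390625 reaches it, so n = 8.

8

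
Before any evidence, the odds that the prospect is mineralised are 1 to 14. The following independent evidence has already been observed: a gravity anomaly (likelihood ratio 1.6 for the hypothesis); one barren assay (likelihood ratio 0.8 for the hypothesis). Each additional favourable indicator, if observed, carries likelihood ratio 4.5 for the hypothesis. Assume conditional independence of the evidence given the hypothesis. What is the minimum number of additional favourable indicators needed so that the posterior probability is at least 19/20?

4

Prior odds = 1/14.
Combined Bayes factor of the evidence already in hand = 1.6 × 0.8 = 1.28.
Odds after that evidence = (1/14) × 1.28 = 16/175.
Target odds = 0.95/0.05 = 19.
Need 4.5ⁿ ≥ 19 ÷ (16/175) = 207.8125.
4.5³ = 91.125 falls short of 207.8125 but 4.5⁴ = 410.0625 reaches it, so n = 4.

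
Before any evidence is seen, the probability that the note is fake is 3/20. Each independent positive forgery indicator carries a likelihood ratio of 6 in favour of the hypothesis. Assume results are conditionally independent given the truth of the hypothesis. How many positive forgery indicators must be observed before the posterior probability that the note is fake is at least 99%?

Prior odds: 0.15 ÷ 0.85 = 3/17.
Likelihood ratio per positive forgery indicator = 6.
Target odds: 0.99 ÷ 0.01 = 99.
Require 6ⁿ ≥ 99 ÷ (3/17) = 561.
6³ = 216 falls short of 561 but 6⁴ = 1296 reaches it, so n = 4.

4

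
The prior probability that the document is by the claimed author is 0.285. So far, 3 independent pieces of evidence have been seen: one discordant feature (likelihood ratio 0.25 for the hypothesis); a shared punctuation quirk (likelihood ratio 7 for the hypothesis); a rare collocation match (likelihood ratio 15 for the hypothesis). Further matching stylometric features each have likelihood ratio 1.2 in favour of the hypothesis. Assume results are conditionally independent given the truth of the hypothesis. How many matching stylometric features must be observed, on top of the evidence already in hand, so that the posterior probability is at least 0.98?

Prior odds = 0.285/0.715 = 57/143.
Combined Bayes factor of the evidence already in hand = 0.25 × 7 × 15 = 26.25.
Odds after that evidence = (57/143) × 26.25 = 5985/572.
Target odds = 0.98/0.02 = 49.
Need 1.2ⁿ ≥ 49 ÷ (5985/572) = 4004/855.
1.2⁸ = 1679616/390625 falls short of 4004/855 but 1.2⁹ = 10077696/1953125 reaches it, so n = 9.

9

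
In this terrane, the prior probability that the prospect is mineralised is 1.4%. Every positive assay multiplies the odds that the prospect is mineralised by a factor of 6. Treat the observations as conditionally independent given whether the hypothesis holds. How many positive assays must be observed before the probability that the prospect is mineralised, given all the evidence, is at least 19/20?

Prior odds: 0.014 ÷ 0.986 = 7/493.
Likelihood ratio per positive assay = 6.
Target odds: 0.95 ÷ 0.05 = 19.
Need (7/493) × 6ⁿ ≥ 19, i.e. 6ⁿ ≥ 9367/7.
6⁴ = 1296 falls short of 9367/7 but 6⁵ = 7776 reaches it, so n = 5.

5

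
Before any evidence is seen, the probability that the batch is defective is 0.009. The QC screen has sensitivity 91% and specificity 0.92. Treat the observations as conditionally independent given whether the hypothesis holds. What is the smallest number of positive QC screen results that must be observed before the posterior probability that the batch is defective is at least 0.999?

5

Prior odds: 0.009 ÷ 0.991 = 9/991.
False-positive rate = 1 − 0.92 = 0.08; likelihood ratio of a positive = 0.91/0.08 = 11.375.
Target posterior odds = 0.999/0.001 = 999.
Require 11.375ⁿ ≥ 999 ÷ (9/991) = 110001.
11.375⁴ = 68574961/4096 falls short of 110001 but 11.375⁵ ≈190439 reaches it, so n = 5.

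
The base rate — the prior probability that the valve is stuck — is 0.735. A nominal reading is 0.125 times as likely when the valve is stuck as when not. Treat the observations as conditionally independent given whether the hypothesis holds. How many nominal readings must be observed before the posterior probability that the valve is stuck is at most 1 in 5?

Prior odds: 0.735 ÷ 0.265 = 147/53.
Likelihood ratio per nominal reading = 0.125.
Target odds: 0.2 ÷ 0.8 = 0.25.
Require 0.125ⁿ ≤ 0.25 ÷ (147/53) = 53/588.
0.125¹ = 0.125 is still above 53/588 but 0.125² = 0.015625 is at or below it, so n = 2.

2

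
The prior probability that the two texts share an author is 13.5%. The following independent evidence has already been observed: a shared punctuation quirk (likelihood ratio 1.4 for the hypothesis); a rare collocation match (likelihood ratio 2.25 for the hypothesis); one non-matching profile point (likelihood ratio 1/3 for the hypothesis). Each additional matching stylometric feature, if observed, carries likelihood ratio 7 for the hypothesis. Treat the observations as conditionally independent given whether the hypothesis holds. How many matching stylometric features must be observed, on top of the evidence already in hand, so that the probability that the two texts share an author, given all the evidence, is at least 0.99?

Prior odds = 0.135/0.865 = 27/173.
Combined Bayes factor of the evidence already in hand = 1.4 × 2.25 × (1/3) = 1.05.
Odds after that evidence = (27/173) × 1.05 = 567/3460.
Target odds = 0.99/0.01 = 99.
Need 7ⁿ ≥ 99 ÷ (567/3460) = 38060/63.
7³ = 343 falls short of 38060/63 but 7⁴ = 2401 reaches it, so n = 4.

4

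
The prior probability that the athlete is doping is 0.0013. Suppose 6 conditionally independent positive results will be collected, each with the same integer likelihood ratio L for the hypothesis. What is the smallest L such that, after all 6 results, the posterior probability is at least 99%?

Prior odds = 0.0013/0.9987 = 13/9987.
Target odds = 0.99/0.01 = 99.
Need L⁶ ≥ 99 ÷ (13/9987) = 988713/13.
6⁶ = 46656 < 988713/13 ≤ 117649 = 7⁶, so L = 7.

7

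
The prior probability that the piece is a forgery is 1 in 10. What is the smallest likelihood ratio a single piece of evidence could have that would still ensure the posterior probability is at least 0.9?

81

Prior odds = 0.1/0.9 = 1/9.
Target odds = 0.9/0.1 = 9.
Required Bayes factor = 9 ÷ (1/9) = 81.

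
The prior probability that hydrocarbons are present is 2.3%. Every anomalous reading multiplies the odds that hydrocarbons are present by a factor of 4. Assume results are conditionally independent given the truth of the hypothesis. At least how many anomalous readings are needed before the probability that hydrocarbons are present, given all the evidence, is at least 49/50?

Prior odds: 0.023 ÷ 0.977 = 23/977.
Likelihood ratio per anomalous reading = 4.
Target posterior odds = 0.98/0.02 = 49.
Require 4ⁿ ≥ 49 ÷ (23/977) = 47873/23.
4⁵ = 1024 falls short of 47873/23 but 4⁶ = 4096 reaches it, so n = 6.

6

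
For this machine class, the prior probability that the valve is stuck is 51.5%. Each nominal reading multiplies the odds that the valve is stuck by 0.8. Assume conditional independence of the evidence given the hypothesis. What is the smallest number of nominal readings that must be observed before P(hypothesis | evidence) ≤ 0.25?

Prior odds = 0.515/0.485 = 103/97.
Likelihood ratio per nominal reading = 0.8.
Target odds: 0.25 ÷ 0.75 = 1/3.
Require 0.8ⁿ ≤ 1/3 ÷ (103/97) = 97/309.
0.8⁵ = 0.32768 is still above 97/309 but 0.8⁶ = 4096/15625 is at or below it, so n = 6.

6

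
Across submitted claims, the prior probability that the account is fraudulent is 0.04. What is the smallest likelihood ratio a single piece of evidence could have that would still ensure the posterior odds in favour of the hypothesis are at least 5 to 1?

120

Prior odds = 0.04/0.96 = 1/24.
Target odds = 5.
Required Bayes factor = 5 ÷ (1/24) = 120.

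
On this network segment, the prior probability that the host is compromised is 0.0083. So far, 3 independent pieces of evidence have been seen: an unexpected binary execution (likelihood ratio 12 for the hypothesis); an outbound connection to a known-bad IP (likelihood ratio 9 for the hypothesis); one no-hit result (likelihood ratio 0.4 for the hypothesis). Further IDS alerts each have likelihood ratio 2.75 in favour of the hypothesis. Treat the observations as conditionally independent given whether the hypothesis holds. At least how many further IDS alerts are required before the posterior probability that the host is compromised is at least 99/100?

Prior odds = 0.0083/0.9917 = 83/9917.
Combined Bayes factor of the evidence already in hand = 12 × 9 × 0.4 = 43.2.
Odds after that evidence = (83/9917) × 43.2 = 17928/49585.
Target odds = 0.99/0.01 = 99.
Need 2.75ⁿ ≥ 99 ÷ (17928/49585) = 545435/1992.
2.75⁵ = 161051/1024 falls short of 545435/1992 but 2.75⁶ = 1771561/4096 reaches it, so n = 6.

6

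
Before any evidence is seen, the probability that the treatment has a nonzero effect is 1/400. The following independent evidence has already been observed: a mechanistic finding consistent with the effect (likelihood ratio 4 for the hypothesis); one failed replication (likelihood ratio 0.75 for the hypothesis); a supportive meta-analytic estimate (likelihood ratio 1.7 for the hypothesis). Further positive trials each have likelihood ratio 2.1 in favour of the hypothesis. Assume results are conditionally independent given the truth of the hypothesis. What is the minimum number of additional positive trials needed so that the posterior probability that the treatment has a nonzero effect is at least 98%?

12

Prior odds = 0.0025/0.9975 = 1/399.
Combined Bayes factor of the evidence already in hand = 4 × 0.75 × 1.7 = 5.1.
Odds after that evidence = (1/399) × 5.1 = 17/1330.
Target odds = 0.98/0.02 = 49.
Need 2.1ⁿ ≥ 49 ÷ (17/1330) = 65170/17.
2.1¹¹ ≈3502.78 falls short of 65170/17 but 2.1¹² ≈7355.83 reaches it, so n = 12.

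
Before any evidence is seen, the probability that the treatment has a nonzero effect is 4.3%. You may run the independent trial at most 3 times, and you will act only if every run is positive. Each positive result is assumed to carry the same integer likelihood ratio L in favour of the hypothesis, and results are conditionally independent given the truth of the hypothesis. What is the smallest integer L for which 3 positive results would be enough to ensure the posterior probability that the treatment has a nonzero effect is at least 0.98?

Prior odds = 0.043/0.957 = 43/957.
Target odds = 0.98/0.02 = 49.
Need L³ ≥ 49 ÷ (43/957) = 46893/43.
10³ = 1000 < 46893/43 ≤ 1331 = 11³, so L = 11.

11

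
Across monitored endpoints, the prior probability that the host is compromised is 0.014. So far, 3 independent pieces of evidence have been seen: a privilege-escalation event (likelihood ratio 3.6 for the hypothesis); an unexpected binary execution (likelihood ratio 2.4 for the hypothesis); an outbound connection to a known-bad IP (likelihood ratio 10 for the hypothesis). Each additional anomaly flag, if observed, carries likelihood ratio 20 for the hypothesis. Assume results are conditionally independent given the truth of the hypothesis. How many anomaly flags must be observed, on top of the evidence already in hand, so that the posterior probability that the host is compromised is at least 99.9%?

Prior odds = 0.014/0.986 = 7/493.
Combined Bayes factor of the evidence already in hand = 3.6 × 2.4 × 10 = 86.4.
Odds after that evidence = (7/493) × 86.4 = 3024/2465.
Target odds = 0.999/0.001 = 999.
Need 20ⁿ ≥ 999 ÷ (3024/2465) = 91205/112.
20² = 400 falls short of 91205/112 but 20³ = 8000 reaches it, so n = 3.

3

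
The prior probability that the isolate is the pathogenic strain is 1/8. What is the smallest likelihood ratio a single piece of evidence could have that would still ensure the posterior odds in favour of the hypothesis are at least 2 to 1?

Prior odds = 0.125/0.875 = 1/7.
Target odds = 2.
Required Bayes factor = 2 ÷ (1/7) = 14.

14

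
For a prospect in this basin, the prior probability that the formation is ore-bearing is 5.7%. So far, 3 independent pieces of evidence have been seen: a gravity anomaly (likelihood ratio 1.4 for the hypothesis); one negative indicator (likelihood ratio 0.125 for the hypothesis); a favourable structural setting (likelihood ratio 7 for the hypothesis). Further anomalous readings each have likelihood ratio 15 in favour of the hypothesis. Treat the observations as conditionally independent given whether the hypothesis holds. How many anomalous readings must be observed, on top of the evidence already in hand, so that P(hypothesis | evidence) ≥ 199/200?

Prior odds = 0.057/0.943 = 57/943.
Combined Bayes factor of the evidence already in hand = 1.4 × 0.125 × 7 = 1.225.
Odds after that evidence = (57/943) × 1.225 = 2793/37720.
Target odds = 0.995/0.005 = 199.
Need 15ⁿ ≥ 199 ÷ (2793/37720) = 7506280/2793.
15² = 225 falls short of 7506280/2793 but 15³ = 3375 reaches it, so n = 3.

3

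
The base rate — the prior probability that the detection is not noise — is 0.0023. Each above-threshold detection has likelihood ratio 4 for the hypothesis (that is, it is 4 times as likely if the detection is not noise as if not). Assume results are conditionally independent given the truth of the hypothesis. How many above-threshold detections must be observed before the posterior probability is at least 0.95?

Prior odds = 0.0023/0.9977 = 23/9977.
Likelihood ratio per above-threshold detection = 4.
Target posterior odds = 0.95/0.05 = 19.
Require 4ⁿ ≥ 19 ÷ (23/9977) = 189563/23.
4⁶ = 4096 falls short of 189563/23 but 4⁷ = 16384 reaches it, so n = 7.

7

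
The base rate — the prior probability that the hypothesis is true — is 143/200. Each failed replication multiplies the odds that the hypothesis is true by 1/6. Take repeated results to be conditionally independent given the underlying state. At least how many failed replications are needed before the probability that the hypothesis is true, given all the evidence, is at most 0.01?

Prior odds = 0.715/0.285 = 143/57.
Likelihood ratio per failed replication = 1/6.
Target posterior odds = 0.01/0.99 = 1/99.
Need (143/57) × (1/6)ⁿ ≤ 1/99, i.e. (1/6)ⁿ ≤ 19/4719.
(1/6)³ = 1/216 is still above 19/4719 but (1/6)⁴ = 1/1296 is at or below it, so n = 4.

4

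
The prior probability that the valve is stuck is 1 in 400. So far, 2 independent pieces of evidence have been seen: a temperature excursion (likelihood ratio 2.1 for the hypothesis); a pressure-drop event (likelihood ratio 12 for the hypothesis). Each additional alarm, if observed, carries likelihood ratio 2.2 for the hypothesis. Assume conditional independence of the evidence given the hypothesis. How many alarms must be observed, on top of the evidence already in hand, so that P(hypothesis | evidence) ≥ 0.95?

Prior odds = 0.0025/0.9975 = 1/399.
Combined Bayes factor of the evidence already in hand = 2.1 × 12 = 25.2.
Odds after that evidence = (1/399) × 25.2 = 6/95.
Target odds = 0.95/0.05 = 19.
Need 2.2ⁿ ≥ 19 ÷ (6/95) = 1805/6.
2.2⁷ = 19487171/78125 falls short of 1805/6 but 2.2⁸ = 214358881/390625 reaches it, so n = 8.

8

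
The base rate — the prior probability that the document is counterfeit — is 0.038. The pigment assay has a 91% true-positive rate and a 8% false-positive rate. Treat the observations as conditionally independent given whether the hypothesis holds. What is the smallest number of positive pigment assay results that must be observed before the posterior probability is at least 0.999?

5

Prior odds: 0.038 ÷ 0.962 = 19/481.
Likelihood ratio of a positive result = 0.91/0.08 = 11.375.
Target posterior odds = 0.999/0.001 = 999.
Require 11.375ⁿ ≥ 999 ÷ (19/481) = 480519/19.
11.375⁴ = 68574961/4096 falls short of 480519/19 but 11.375⁵ ≈190439 reaches it, so n = 5.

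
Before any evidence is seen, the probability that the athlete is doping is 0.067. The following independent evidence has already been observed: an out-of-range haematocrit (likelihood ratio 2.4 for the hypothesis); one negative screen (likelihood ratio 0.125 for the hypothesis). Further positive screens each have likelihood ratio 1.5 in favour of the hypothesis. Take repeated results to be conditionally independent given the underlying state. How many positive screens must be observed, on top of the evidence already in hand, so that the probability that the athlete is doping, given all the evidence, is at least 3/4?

13

Prior odds = 0.067/0.933 = 67/933.
Combined Bayes factor of the evidence already in hand = 2.4 × 0.125 = 0.3.
Odds after that evidence = (67/933) × 0.3 = 67/3110.
Target odds = 0.75/0.25 = 3.
Need 1.5ⁿ ≥ 3 ÷ (67/3110) = 9330/67.
1.5¹² = 531441/4096 falls short of 9330/67 but 1.5¹³ = 1594323/8192 reaches it, so n = 13.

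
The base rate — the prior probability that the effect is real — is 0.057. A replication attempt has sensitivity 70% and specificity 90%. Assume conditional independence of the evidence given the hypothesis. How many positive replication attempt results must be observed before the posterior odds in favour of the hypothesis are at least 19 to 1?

Prior odds: 0.057 ÷ 0.943 = 57/943.
False-positive rate = 1 − 0.9 = 0.1; likelihood ratio of a positive = 0.7/0.1 = 7.
Target odds = 19.
Require 7ⁿ ≥ 19 ÷ (57/943) = 943/3.
7² = 49 falls short of 943/3 but 7³ = 343 reaches it, so n = 3.

3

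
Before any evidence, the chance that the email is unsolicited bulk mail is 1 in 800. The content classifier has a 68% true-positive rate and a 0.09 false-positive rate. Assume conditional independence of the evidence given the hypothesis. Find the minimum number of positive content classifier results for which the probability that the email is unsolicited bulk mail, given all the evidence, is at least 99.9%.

7

Prior odds: 0.00125 ÷ 0.99875 = 1/799.
Likelihood ratio of a positive result = 0.68/0.09 = 68/9.
Target posterior odds = 0.999/0.001 = 999.
Need (1/799) × (68/9)ⁿ ≥ 999, i.e. (68/9)ⁿ ≥ 798201.
(68/9)⁶ ≈186037 falls short of 798201 but (68/9)⁷ ≈1.40561e+06 reaches it, so n = 7.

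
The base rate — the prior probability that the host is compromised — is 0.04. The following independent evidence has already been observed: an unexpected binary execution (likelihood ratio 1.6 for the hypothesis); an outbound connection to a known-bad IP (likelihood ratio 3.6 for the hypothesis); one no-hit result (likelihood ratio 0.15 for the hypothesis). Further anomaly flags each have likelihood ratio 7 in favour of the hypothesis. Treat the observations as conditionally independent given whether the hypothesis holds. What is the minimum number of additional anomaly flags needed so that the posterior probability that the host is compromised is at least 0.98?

4

Prior odds = 0.04/0.96 = 1/24.
Combined Bayes factor of the evidence already in hand = 1.6 × 3.6 × 0.15 = 0.864.
Odds after that evidence = (1/24) × 0.864 = 0.036.
Target odds = 0.98/0.02 = 49.
Need 7ⁿ ≥ 49 ÷ 0.036 = 12250/9.
7³ = 343 falls short of 12250/9 but 7⁴ = 2401 reaches it, so n = 4.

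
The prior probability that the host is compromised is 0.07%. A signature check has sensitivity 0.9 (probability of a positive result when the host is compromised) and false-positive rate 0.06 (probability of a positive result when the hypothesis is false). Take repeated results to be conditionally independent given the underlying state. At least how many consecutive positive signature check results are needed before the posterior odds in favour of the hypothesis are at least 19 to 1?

Prior odds = 0.0007/0.9993 = 7/9993.
Likelihood ratio of a positive result = 0.9/0.06 = 15.
Target odds = 19.
Need (7/9993) × 15ⁿ ≥ 19, i.e. 15ⁿ ≥ 189867/7.
15³ = 3375 falls short of 189867/7 but 15⁴ = 50625 reaches it, so n = 4.

4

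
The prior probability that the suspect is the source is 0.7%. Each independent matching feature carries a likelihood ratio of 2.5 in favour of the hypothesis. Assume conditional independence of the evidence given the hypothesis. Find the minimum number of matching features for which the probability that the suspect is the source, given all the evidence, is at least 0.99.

Prior odds: 0.007 ÷ 0.993 = 7/993.
Likelihood ratio per matching feature = 2.5.
Target posterior odds = 0.99/0.01 = 99.
Require 2.5ⁿ ≥ 99 ÷ (7/993) = 98307/7.
2.5¹⁰ = 9765625/1024 falls short of 98307/7 but 2.5¹¹ = 48828125/2048 reaches it, so n = 11.

11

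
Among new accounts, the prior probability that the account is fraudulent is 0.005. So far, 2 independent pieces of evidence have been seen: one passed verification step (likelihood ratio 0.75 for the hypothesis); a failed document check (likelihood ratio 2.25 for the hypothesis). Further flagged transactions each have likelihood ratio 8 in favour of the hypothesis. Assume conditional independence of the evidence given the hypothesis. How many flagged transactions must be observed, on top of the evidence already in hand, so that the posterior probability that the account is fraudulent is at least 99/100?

5

Prior odds = 0.005/0.995 = 1/199.
Combined Bayes factor of the evidence already in hand = 0.75 × 2.25 = 1.6875.
Odds after that evidence = (1/199) × 1.6875 = 27/3184.
Target odds = 0.99/0.01 = 99.
Need 8ⁿ ≥ 99 ÷ (27/3184) = 35024/3.
8⁴ = 4096 falls short of 35024/3 but 8⁵ = 32768 reaches it, so n = 5.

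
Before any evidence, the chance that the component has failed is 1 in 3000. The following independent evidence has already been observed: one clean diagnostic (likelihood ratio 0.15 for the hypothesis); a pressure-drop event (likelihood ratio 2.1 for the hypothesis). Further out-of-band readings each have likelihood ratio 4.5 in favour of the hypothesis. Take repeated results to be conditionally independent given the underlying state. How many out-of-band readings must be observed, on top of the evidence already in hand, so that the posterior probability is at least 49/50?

Prior odds = (1/3000)/(2999/3000) = 1/2999.
Combined Bayes factor of the evidence already in hand = 0.15 × 2.1 = 0.315.
Odds after that evidence = (1/2999) × 0.315 = 63/599800.
Target odds = 0.98/0.02 = 49.
Need 4.5ⁿ ≥ 49 ÷ (63/599800) = 4198600/9.
4.5⁸ = 43046721/256 falls short of 4198600/9 but 4.5⁹ = 387420489/512 reaches it, so n = 9.

9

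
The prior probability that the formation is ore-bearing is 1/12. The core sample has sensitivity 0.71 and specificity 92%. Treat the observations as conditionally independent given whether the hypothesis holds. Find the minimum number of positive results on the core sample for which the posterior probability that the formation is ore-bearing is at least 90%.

3

Prior odds: (1/12) ÷ (11/12) = 1/11.
False-positive rate = 1 − 0.92 = 0.08; likelihood ratio of a positive = 0.71/0.08 = 8.875.
Target odds: 0.9 ÷ 0.1 = 9.
Require 8.875ⁿ ≥ 9 ÷ (1/11) = 99.
8.875² = 78.765625 falls short of 99 but 8.875³ = 357911/512 reaches it, so n = 3.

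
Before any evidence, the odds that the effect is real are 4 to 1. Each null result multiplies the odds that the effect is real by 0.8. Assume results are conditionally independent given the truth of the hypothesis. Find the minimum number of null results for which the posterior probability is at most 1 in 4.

12

Prior odds = 4.
Likelihood ratio per null result = 0.8.
Target posterior odds = 0.25/0.75 = 1/3.
Need 4 × 0.8ⁿ ≤ 1/3, i.e. 0.8ⁿ ≤ 1/12.
0.8¹¹ = 4194304/48828125 is still above 1/12 but 0.8¹² = 16777216/244140625 is at or below it, so n = 12.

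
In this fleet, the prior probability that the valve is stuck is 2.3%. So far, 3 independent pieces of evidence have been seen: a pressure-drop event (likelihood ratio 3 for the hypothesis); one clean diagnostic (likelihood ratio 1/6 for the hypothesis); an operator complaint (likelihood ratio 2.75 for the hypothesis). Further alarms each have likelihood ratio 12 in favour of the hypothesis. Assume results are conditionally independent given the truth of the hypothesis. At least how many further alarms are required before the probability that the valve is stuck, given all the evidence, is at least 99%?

Prior odds = 0.023/0.977 = 23/977.
Combined Bayes factor of the evidence already in hand = 3 × (1/6) × 2.75 = 1.375.
Odds after that evidence = (23/977) × 1.375 = 253/7816.
Target odds = 0.99/0.01 = 99.
Need 12ⁿ ≥ 99 ÷ (253/7816) = 70344/23.
12³ = 1728 falls short of 70344/23 but 12⁴ = 20736 reaches it, so n = 4.

4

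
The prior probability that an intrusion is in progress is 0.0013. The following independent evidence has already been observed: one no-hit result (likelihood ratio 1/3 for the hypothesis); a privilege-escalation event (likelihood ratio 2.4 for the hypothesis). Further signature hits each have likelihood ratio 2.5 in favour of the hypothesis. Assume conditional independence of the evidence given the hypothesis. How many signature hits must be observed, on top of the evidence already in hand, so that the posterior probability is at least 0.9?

Prior odds = 0.0013/0.9987 = 13/9987.
Combined Bayes factor of the evidence already in hand = (1/3) × 2.4 = 0.8.
Odds after that evidence = (13/9987) × 0.8 = 52/49935.
Target odds = 0.9/0.1 = 9.
Need 2.5ⁿ ≥ 9 ÷ (52/49935) = 449415/52.
2.5⁹ = 1953125/512 falls short of 449415/52 but 2.5¹⁰ = 9765625/1024 reaches it, so n = 10.

10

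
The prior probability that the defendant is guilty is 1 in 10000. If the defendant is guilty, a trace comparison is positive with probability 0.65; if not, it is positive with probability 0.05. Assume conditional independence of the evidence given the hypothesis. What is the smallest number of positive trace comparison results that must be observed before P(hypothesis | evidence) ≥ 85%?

5

Prior odds: 0.0001 ÷ 0.9999 = 1/9999.
Likelihood ratio of a positive = 0.65/0.05 = 13.
Target posterior odds = 0.85/0.15 = 17/3.
Need (1/9999) × 13ⁿ ≥ 17/3, i.e. 13ⁿ ≥ 56661.
13⁴ = 28561 falls short of 56661 but 13⁵ = 371293 reaches it, so n = 5.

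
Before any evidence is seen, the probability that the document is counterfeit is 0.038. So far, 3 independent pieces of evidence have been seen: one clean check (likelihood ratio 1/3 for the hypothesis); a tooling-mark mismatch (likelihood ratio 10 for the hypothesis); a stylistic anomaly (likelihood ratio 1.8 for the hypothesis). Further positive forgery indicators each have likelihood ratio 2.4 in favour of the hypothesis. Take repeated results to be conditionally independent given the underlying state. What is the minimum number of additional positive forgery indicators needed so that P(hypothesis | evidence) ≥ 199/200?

8

Prior odds = 0.038/0.962 = 19/481.
Combined Bayes factor of the evidence already in hand = (1/3) × 10 × 1.8 = 6.
Odds after that evidence = (19/481) × 6 = 114/481.
Target odds = 0.995/0.005 = 199.
Need 2.4ⁿ ≥ 199 ÷ (114/481) = 95719/114.
2.4⁷ = 35831808/78125 falls short of 95719/114 but 2.4⁸ = 429981696/390625 reaches it, so n = 8.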